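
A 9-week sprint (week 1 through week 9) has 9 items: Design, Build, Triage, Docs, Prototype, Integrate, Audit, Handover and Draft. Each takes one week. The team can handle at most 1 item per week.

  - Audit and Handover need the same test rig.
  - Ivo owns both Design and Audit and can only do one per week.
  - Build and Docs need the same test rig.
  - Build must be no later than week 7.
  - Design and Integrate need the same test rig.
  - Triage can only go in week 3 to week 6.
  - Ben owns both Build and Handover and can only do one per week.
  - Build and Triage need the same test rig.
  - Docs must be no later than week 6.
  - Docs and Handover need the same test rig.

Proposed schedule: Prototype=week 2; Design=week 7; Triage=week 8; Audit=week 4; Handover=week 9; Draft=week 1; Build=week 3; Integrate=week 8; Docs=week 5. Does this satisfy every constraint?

No. Triage can only go in week 3 to week 6 is not satisfied.

Build and Docs need the same test rig — holds.
Design and Integrate need the same test rig — holds.
Ivo owns both Design and Audit and can only do one per week — holds.
Docs must be no later than week 6 — holds.
Ben owns both Build and Handover and can only do one per week — holds.
The team can handle at most 1 item per week — violated.
Build and Triage need the same test rig — holds.
Triage can only go in week 3 to week 6 — violated.
Audit and Handover need the same test rig — holds.
Build must be no later than week 7 — holds.
Docs and Handover need the same test rig — holds.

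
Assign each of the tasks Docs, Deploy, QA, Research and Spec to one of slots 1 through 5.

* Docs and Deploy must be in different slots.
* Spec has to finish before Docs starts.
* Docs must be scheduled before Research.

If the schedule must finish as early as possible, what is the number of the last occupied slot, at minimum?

The precedence chain requires at least 3 distinct slots.
3 works (last occupied slot: 3): for example QA -> 1; Docs -> 2; Research -> 3; Spec -> 1; Deploy -> 1.

3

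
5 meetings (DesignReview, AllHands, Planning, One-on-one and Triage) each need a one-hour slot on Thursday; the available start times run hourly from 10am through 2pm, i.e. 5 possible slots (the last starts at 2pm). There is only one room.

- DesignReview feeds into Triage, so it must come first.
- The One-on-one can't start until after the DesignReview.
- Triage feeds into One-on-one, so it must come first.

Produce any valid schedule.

AllHands=1pm; Triage=11am; DesignReview=10am; Planning=2pm; One-on-one=12pm

Checking: DesignReview(10am) before One-on-one(12pm); Triage(11am) before One-on-one(12pm); DesignReview(10am) before Triage(11am); max 1 per slot (cap 1).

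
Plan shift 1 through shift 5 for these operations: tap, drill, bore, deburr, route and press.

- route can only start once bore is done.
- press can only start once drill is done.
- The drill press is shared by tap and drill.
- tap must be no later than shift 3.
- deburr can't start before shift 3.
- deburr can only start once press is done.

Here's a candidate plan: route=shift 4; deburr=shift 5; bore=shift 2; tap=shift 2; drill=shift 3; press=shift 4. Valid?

deburr can only start once press is done — holds.
deburr can't start before shift 3 — holds.
route can only start once bore is done — holds.
press can only start once drill is done — holds.
tap must be no later than shift 3 — holds.
The drill press is shared by tap and drill — holds.

Yes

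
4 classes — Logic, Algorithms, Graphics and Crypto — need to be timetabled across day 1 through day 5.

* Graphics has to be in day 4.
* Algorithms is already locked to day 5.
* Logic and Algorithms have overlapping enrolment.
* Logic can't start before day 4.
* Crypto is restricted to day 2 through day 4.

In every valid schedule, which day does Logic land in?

Logic's window is day 4–day 5.
Algorithms is fixed at day 5, and Logic can't share a day with Algorithms.
So Logic must be day 4.

day 4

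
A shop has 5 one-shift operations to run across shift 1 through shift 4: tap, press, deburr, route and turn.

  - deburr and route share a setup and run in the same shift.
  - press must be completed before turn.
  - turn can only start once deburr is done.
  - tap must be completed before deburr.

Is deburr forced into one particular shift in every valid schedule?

deburr can be shift 2 (e.g. route -> shift 2; deburr -> shift 2; tap -> shift 1; turn -> shift 3; press -> shift 1) or shift 3 (e.g. press -> shift 1; deburr -> shift 3; route -> shift 3; turn -> shift 4; tap -> shift 1).

No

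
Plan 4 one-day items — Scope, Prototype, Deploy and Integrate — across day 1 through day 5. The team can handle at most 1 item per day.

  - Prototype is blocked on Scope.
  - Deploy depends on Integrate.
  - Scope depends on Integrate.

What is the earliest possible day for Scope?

Precedence pushes Scope to at least day 2; downstream work caps Scope at day 4.
Scope at day 2 is achievable: Deploy in day 4; Scope in day 2; Prototype in day 3; Integrate in day 1.

day 2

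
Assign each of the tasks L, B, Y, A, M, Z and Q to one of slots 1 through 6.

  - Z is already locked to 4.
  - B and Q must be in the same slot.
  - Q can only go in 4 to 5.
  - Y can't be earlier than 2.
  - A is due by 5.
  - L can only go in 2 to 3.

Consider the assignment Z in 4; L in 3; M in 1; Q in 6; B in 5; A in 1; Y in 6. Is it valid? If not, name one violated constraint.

No — it violates: B and Q must be in the same slot

B and Q must be in the same slot — violated.
Z is already locked to 4 — holds.
L can only go in 2 to 3 — holds.
Q can only go in 4 to 5 — violated.
A is due by 5 — holds.
Y can't be earlier than 2 — holds.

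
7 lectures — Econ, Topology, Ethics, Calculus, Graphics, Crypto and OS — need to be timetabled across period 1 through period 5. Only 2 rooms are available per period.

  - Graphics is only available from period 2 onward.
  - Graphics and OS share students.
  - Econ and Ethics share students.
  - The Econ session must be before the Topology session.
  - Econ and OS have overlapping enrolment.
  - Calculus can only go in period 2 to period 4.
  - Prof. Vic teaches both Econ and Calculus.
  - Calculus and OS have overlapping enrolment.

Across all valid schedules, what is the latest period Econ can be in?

period 4

Downstream work caps Econ at period 4.
Econ at period 4 is achievable: Econ -> period 4, Topology -> period 5, Calculus -> period 2, Crypto -> period 1, OS -> period 3, Ethics -> period 1, Graphics -> period 2.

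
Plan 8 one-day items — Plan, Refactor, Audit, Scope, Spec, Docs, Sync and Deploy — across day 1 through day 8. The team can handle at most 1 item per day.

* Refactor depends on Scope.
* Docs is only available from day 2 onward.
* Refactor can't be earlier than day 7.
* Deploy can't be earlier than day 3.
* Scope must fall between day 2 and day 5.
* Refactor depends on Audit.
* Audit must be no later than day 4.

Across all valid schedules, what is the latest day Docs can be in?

Docs is available from day 2.
Docs at day 8 is achievable: Deploy -> day 3, Refactor -> day 7, Plan -> day 4, Docs -> day 8, Spec -> day 5, Audit -> day 1, Scope -> day 2, Sync -> day 6.

day 8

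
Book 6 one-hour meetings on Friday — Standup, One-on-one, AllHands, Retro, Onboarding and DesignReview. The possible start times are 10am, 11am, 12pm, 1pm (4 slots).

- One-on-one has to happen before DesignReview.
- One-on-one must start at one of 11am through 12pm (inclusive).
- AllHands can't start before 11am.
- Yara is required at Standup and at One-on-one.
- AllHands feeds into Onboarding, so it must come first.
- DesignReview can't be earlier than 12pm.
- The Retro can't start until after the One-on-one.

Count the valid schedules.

Splitting on Standup: it can be 10am (15), 11am (3), 12pm (12), 1pm (15). Listing each branch's schedules as (One-on-one, AllHands, Retro, Onboarding, DesignReview):
Standup=10am: (11am,11am,12pm,12pm,12pm) (11am,11am,12pm,12pm,1pm) (11am,11am,12pm,1pm,12pm) (11am,11am,12pm,1pm,1pm) (11am,11am,1pm,12pm,12pm) (11am,11am,1pm,12pm,1pm) (11am,11am,1pm,1pm,12pm) (11am,11am,1pm,1pm,1pm) (11am,12pm,12pm,1pm,12pm) (11am,12pm,12pm,1pm,1pm) (11am,12pm,1pm,1pm,12pm) (11am,12pm,1pm,1pm,1pm) (12pm,11am,1pm,12pm,1pm) (12pm,11am,1pm,1pm,1pm) (12pm,12pm,1pm,1pm,1pm) — 15.
Standup=11am: (12pm,11am,1pm,12pm,1pm) (12pm,11am,1pm,1pm,1pm) (12pm,12pm,1pm,1pm,1pm) — 3.
Standup=12pm: (11am,11am,12pm,12pm,12pm) (11am,11am,12pm,12pm,1pm) (11am,11am,12pm,1pm,12pm) (11am,11am,12pm,1pm,1pm) (11am,11am,1pm,12pm,12pm) (11am,11am,1pm,12pm,1pm) (11am,11am,1pm,1pm,12pm) (11am,11am,1pm,1pm,1pm) (11am,12pm,12pm,1pm,12pm) (11am,12pm,12pm,1pm,1pm) (11am,12pm,1pm,1pm,12pm) (11am,12pm,1pm,1pm,1pm) — 12.
Standup=1pm: (11am,11am,12pm,12pm,12pm) (11am,11am,12pm,12pm,1pm) (11am,11am,12pm,1pm,12pm) (11am,11am,12pm,1pm,1pm) (11am,11am,1pm,12pm,12pm) (11am,11am,1pm,12pm,1pm) (11am,11am,1pm,1pm,12pm) (11am,11am,1pm,1pm,1pm) (11am,12pm,12pm,1pm,12pm) (11am,12pm,12pm,1pm,1pm) (11am,12pm,1pm,1pm,12pm) (11am,12pm,1pm,1pm,1pm) (12pm,11am,1pm,12pm,1pm) (12pm,11am,1pm,1pm,1pm) (12pm,12pm,1pm,1pm,1pm) — 15.
Summing: 15 + 3 + 12 + 15 = 45.

45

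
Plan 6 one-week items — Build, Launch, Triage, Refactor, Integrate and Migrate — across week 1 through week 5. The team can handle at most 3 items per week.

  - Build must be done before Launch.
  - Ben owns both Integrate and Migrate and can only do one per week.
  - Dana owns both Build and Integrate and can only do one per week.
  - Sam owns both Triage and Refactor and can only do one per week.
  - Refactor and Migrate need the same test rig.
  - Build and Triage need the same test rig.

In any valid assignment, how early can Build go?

Downstream work caps Build at week 4.
Build at week 1 is achievable: Migrate in week 3; Triage in week 2; Build in week 1; Launch in week 2; Integrate in week 2; Refactor in week 1.

week 1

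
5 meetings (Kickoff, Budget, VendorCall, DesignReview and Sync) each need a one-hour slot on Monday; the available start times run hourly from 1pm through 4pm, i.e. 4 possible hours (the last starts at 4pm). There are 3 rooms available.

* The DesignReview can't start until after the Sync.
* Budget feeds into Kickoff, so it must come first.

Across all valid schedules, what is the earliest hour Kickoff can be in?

2pm

Precedence pushes Kickoff to at least 2pm.
Kickoff at 2pm is achievable: Budget in 1pm, Kickoff in 2pm, Sync in 1pm, VendorCall in 1pm, DesignReview in 2pm.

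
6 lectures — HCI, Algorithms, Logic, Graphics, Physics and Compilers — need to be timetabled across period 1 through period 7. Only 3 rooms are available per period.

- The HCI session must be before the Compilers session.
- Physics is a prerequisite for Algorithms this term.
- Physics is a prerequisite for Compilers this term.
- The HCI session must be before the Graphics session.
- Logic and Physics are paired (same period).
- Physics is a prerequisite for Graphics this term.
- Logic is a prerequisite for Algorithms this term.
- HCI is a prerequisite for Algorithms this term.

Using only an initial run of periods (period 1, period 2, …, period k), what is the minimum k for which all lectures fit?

The precedence chain requires at least 2 distinct periods.
With at most 3 per period and 6 lectures, at least 2 periods are needed.
2 works (last occupied period: period 2): for example HCI in period 1; Compilers in period 2; Graphics in period 2; Logic in period 1; Algorithms in period 2; Physics in period 1.

2 periods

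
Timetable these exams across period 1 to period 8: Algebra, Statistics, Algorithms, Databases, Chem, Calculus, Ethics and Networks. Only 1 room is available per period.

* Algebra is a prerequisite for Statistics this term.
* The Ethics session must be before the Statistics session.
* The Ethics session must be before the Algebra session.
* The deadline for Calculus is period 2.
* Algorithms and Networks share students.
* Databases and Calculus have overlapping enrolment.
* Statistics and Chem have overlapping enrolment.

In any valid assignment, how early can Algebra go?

Precedence pushes Algebra to at least period 2; downstream work caps Algebra at period 7.
Algebra at period 3 is achievable: Algebra=period 3, Calculus=period 1, Networks=period 8, Statistics=period 4, Algorithms=period 5, Databases=period 6, Ethics=period 2, Chem=period 7.
Nothing earlier works — the conflict and capacity constraints rule out every period before period 3.

period 3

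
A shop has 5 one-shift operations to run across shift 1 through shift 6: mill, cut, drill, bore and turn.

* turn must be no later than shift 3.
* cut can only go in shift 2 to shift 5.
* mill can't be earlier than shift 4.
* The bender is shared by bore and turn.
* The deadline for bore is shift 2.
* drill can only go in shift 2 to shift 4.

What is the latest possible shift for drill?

Drill is available from shift 2; drill's own window allows nothing later than shift 4.
drill at shift 4 is achievable: cut -> shift 2, drill -> shift 4, bore -> shift 1, turn -> shift 2, mill -> shift 4.

shift 4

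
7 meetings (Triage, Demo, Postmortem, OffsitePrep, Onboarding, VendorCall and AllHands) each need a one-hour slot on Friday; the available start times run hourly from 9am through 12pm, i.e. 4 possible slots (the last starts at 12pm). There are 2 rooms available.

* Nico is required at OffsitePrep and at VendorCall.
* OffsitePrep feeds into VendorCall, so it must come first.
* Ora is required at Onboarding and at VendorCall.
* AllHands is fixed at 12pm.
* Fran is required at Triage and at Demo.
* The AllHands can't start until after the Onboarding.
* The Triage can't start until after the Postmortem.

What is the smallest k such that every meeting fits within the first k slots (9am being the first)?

The precedence chain requires at least 2 distinct slots.
With at most 2 per slot and 7 meetings, at least 4 slots are needed.
AllHands can't be placed before 12pm — that is slot 4 counting from 9am — so the schedule must run through at least 4 slots.
4 works (last occupied slot: 12pm): for example Triage in 10am; Onboarding in 10am; AllHands in 12pm; VendorCall in 11am; Postmortem in 9am; Demo in 11am; OffsitePrep in 9am.

4 slots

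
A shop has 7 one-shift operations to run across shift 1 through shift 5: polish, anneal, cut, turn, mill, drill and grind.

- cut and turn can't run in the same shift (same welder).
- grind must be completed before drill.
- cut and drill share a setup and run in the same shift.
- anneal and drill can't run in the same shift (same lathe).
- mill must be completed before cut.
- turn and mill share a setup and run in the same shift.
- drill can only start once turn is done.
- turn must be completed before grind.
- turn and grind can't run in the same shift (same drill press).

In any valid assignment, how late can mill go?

Mill must be in the same shift as turn, which can't be after shift 3, so mill is at most shift 3.
mill at shift 3 is achievable: grind in shift 4, anneal in shift 1, turn in shift 3, polish in shift 1, cut in shift 5, mill in shift 3, drill in shift 5.

shift 3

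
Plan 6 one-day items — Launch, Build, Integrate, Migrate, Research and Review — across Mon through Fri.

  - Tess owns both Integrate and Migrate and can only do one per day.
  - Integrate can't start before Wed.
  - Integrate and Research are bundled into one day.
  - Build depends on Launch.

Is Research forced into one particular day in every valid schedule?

Research can be Wed (e.g. Integrate=Wed; Build=Tue; Review=Mon; Launch=Mon; Research=Wed; Migrate=Mon) or Thu (e.g. Launch -> Mon, Research -> Thu, Migrate -> Mon, Build -> Tue, Review -> Mon, Integrate -> Thu).

No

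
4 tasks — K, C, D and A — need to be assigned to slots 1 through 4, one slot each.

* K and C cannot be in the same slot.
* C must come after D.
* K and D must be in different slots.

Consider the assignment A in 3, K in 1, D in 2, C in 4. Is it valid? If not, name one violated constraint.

Yes

K and C cannot be in the same slot — holds.
C must come after D — holds.
K and D must be in different slots — holds.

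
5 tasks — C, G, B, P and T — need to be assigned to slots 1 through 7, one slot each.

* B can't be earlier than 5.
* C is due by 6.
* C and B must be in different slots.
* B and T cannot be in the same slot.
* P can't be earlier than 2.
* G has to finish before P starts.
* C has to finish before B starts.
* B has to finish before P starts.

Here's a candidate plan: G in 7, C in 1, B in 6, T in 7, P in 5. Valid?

Invalid. G has to finish before P starts.

B and T cannot be in the same slot — holds.
C and B must be in different slots — holds.
G has to finish before P starts — violated.
B can't be earlier than 5 — holds.
C has to finish before B starts — holds.
P can't be earlier than 2 — holds.
C is due by 6 — holds.
B has to finish before P starts — violated.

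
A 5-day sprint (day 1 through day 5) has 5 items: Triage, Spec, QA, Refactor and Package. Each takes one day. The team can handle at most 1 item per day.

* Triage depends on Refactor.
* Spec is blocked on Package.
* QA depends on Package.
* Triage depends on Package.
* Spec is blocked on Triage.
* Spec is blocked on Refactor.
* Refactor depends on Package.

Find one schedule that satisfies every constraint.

Triage -> day 3, Refactor -> day 2, Package -> day 1, QA -> day 5, Spec -> day 4

Checking: Package(day 1) before Spec(day 4); Triage(day 3) before Spec(day 4); Refactor(day 2) before Triage(day 3); Package(day 1) before Triage(day 3); Refactor(day 2) before Spec(day 4); Package(day 1) before QA(day 5); Package(day 1) before Refactor(day 2); max 1 per day (cap 1).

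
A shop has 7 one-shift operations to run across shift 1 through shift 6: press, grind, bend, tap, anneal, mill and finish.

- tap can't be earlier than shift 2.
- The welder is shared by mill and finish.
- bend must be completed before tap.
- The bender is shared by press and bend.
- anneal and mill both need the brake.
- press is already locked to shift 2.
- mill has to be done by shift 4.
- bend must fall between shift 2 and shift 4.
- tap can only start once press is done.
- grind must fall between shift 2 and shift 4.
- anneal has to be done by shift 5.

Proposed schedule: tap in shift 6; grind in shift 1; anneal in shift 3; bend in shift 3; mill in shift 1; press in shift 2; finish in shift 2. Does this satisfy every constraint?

No — it violates: grind must fall between shift 2 and shift 4

bend must fall between shift 2 and shift 4 — holds.
tap can't be earlier than shift 2 — holds.
The welder is shared by mill and finish — holds.
anneal and mill both need the brake — holds.
tap can only start once press is done — holds.
anneal has to be done by shift 5 — holds.
grind must fall between shift 2 and shift 4 — violated.
The bender is shared by press and bend — holds.
press is already locked to shift 2 — holds.
bend must be completed before tap — holds.
mill has to be done by shift 4 — holds.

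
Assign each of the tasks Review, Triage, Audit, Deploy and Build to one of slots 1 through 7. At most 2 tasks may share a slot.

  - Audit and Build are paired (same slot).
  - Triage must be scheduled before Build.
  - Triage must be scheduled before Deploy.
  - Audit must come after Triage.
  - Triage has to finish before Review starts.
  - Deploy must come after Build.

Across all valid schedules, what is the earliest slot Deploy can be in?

Precedence pushes Deploy to at least 3.
Deploy at 3 is achievable: Deploy=3; Build=2; Review=3; Audit=2; Triage=1.

3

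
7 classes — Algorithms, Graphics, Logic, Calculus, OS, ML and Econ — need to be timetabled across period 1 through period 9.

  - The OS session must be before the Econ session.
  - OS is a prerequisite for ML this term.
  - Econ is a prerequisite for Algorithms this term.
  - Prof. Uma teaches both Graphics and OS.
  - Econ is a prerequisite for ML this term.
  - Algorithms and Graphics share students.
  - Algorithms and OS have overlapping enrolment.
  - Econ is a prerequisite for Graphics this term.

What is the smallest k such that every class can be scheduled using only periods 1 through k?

4 periods

The precedence chain requires at least 3 distinct periods.
Could 3 periods be enough, i.e. nothing placed later than period 3? No: ML must come after Econ (at period 1 or later) → {period 2, period 3}; Econ must come before ML (at period 3 or earlier) → {period 1, period 2}; OS must come before ML (at period 3 or earlier) → {period 1, period 2}; Econ must come after OS (at period 1 or later) → {period 2}; Algorithms must come after Econ (at period 2 or later) → {period 3}; Graphics must come after Econ (at period 2 or later) → {period 3}; Graphics can't share with Algorithms (period 3) → nothing is left.
So 3 periods is not enough.
4 works (last occupied period: period 4): for example Econ in period 2, Calculus in period 1, ML in period 3, OS in period 1, Algorithms in period 3, Logic in period 1, Graphics in period 4.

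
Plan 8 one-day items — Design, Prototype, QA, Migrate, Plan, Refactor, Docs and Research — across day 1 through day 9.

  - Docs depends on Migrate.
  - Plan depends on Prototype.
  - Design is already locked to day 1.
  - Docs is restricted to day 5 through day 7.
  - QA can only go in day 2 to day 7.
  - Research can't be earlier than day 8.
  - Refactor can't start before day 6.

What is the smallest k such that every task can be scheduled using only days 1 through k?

8 days

The precedence chain requires at least 2 distinct days.
Research can't be placed before day 8, so the schedule must run through at least day 8.
8 works (last occupied day: day 8): for example Docs=day 5, QA=day 2, Prototype=day 1, Migrate=day 1, Research=day 8, Refactor=day 6, Design=day 1, Plan=day 2.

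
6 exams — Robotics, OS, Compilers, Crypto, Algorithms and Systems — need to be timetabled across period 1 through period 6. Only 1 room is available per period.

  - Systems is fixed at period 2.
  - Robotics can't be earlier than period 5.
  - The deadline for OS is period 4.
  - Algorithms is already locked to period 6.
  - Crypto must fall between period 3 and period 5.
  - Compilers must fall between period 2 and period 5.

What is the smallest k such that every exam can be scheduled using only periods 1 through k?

With at most 1 per period and 6 exams, at least 6 periods are needed.
Algorithms can't be placed before period 6, so the schedule must run through at least period 6.
6 works (last occupied period: period 6): for example Crypto=period 3, Robotics=period 5, OS=period 1, Algorithms=period 6, Compilers=period 4, Systems=period 2.

6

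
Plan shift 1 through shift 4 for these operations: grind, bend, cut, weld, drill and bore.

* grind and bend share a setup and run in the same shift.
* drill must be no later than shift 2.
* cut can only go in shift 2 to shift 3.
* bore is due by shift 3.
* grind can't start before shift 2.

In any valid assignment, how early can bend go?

Bend must be in the same shift as grind, which can't be before shift 2, so bend is at least shift 2.
bend at shift 2 is achievable: bore in shift 1; weld in shift 1; grind in shift 2; cut in shift 2; bend in shift 2; drill in shift 1.

shift 2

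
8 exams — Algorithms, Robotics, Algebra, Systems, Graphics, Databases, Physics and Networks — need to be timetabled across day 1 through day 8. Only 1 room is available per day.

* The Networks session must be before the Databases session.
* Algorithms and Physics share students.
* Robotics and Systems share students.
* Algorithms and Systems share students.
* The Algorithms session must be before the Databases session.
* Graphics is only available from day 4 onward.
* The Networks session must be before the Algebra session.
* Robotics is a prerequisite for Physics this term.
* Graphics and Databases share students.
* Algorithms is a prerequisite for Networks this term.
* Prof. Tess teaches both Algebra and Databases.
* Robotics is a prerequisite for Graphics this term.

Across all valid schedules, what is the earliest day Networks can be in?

day 2

Precedence pushes Networks to at least day 2; downstream work caps Networks at day 7.
Networks at day 2 is achievable: Physics -> day 7; Systems -> day 8; Robotics -> day 3; Algorithms -> day 1; Networks -> day 2; Algebra -> day 6; Databases -> day 5; Graphics -> day 4.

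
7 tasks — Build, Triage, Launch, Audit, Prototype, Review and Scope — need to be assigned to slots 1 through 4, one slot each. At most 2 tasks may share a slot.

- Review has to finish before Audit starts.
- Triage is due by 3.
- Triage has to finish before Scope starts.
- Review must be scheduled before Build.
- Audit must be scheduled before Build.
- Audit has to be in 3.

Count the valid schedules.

Splitting on Triage: it can be 1 (30), 2 (18), 3 (6). Listing each branch's schedules as (Build, Launch, Audit, Prototype, Review, Scope):
Triage=1: (4,1,3,2,2,3) (4,1,3,2,2,4) (4,1,3,3,2,2) (4,1,3,3,2,4) (4,1,3,4,2,2) (4,1,3,4,2,3) (4,2,3,1,2,3) (4,2,3,1,2,4) (4,2,3,2,1,3) (4,2,3,2,1,4) (4,2,3,3,1,2) (4,2,3,3,1,4) (4,2,3,3,2,4) (4,2,3,4,1,2) (4,2,3,4,1,3) (4,2,3,4,2,3) (4,3,3,1,2,2) (4,3,3,1,2,4) (4,3,3,2,1,2) (4,3,3,2,1,4) (4,3,3,2,2,4) (4,3,3,4,1,2) (4,3,3,4,2,2) (4,4,3,1,2,2) (4,4,3,1,2,3) (4,4,3,2,1,2) (4,4,3,2,1,3) (4,4,3,2,2,3) (4,4,3,3,1,2) (4,4,3,3,2,2) — 30.
Triage=2: (4,1,3,1,2,3) (4,1,3,1,2,4) (4,1,3,2,1,3) (4,1,3,2,1,4) (4,1,3,3,1,4) (4,1,3,3,2,4) (4,1,3,4,1,3) (4,1,3,4,2,3) (4,2,3,1,1,3) (4,2,3,1,1,4) (4,2,3,3,1,4) (4,2,3,4,1,3) (4,3,3,1,1,4) (4,3,3,1,2,4) (4,3,3,2,1,4) (4,4,3,1,1,3) (4,4,3,1,2,3) (4,4,3,2,1,3) — 18.
Triage=3: (4,1,3,1,2,4) (4,1,3,2,1,4) (4,1,3,2,2,4) (4,2,3,1,1,4) (4,2,3,1,2,4) (4,2,3,2,1,4) — 6.
Summing: 30 + 18 + 6 = 54.

54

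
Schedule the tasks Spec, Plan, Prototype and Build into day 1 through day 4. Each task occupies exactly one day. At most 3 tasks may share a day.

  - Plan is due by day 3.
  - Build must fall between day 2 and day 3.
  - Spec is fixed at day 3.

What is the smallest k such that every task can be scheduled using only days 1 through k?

3

With at most 3 per day and 4 tasks, at least 2 days are needed.
Spec can't be placed before day 3, so the schedule must run through at least day 3.
3 works (last occupied day: day 3): for example Prototype=day 1, Spec=day 3, Build=day 2, Plan=day 1.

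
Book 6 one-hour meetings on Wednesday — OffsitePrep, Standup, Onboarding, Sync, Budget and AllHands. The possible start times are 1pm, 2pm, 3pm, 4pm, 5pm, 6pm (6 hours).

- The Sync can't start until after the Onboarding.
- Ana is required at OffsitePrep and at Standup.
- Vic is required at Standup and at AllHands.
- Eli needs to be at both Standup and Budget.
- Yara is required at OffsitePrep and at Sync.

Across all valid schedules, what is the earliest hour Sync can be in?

Precedence pushes Sync to at least 2pm.
Sync at 2pm is achievable: Standup in 2pm; Budget in 1pm; OffsitePrep in 1pm; AllHands in 1pm; Sync in 2pm; Onboarding in 1pm.

2pm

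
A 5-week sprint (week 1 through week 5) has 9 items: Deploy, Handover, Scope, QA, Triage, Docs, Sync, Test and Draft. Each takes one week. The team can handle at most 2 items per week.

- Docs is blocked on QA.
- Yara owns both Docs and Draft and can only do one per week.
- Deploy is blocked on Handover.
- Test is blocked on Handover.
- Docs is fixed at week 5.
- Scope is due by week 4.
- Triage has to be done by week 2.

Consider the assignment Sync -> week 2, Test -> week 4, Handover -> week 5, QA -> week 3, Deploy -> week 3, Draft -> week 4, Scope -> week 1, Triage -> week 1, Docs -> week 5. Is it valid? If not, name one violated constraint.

The team can handle at most 2 items per week — holds.
Deploy is blocked on Handover — violated.
Triage has to be done by week 2 — holds.
Test is blocked on Handover — violated.
Docs is blocked on QA — holds.
Scope is due by week 4 — holds.
Yara owns both Docs and Draft and can only do one per week — holds.
Docs is fixed at week 5 — holds.

Invalid. Deploy is blocked on Handover.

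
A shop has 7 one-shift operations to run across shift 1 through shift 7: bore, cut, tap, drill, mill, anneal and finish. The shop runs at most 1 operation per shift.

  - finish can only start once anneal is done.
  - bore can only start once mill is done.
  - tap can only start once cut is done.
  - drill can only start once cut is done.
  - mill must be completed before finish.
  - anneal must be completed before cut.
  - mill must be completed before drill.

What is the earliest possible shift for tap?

shift 3

Precedence pushes tap to at least shift 3.
tap at shift 3 is achievable: tap in shift 3, bore in shift 7, cut in shift 2, anneal in shift 1, drill in shift 5, mill in shift 4, finish in shift 6.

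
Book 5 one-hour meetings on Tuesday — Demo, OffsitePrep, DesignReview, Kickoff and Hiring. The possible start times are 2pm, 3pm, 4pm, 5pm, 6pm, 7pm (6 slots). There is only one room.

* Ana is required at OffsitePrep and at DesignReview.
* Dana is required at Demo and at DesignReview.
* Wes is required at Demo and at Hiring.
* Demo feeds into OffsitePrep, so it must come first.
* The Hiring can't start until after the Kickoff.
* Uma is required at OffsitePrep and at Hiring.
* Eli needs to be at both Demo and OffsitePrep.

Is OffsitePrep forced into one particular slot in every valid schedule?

No

OffsitePrep can be 3pm (e.g. DesignReview=6pm; OffsitePrep=3pm; Hiring=5pm; Kickoff=4pm; Demo=2pm) or 4pm (e.g. Kickoff=3pm, OffsitePrep=4pm, Hiring=5pm, DesignReview=6pm, Demo=2pm).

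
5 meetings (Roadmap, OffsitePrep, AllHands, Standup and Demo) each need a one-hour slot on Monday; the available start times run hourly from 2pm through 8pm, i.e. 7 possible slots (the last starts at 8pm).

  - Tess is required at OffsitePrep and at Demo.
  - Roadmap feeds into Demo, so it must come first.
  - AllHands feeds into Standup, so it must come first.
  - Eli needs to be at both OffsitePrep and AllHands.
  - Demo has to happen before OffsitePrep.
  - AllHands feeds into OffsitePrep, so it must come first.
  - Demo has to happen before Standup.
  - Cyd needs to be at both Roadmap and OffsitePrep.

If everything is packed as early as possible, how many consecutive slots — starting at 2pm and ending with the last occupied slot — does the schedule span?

The precedence chain requires at least 3 distinct slots.
3 works (last occupied slot: 4pm): for example OffsitePrep in 4pm, Demo in 3pm, Standup in 4pm, Roadmap in 2pm, AllHands in 2pm.

3 slots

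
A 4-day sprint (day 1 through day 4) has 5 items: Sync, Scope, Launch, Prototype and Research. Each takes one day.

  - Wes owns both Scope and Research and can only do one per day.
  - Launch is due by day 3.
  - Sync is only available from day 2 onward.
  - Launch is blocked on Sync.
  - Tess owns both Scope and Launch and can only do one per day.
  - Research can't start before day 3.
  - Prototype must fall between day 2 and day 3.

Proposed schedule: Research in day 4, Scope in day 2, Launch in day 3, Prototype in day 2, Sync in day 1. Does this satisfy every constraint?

Wes owns both Scope and Research and can only do one per day — holds.
Sync is only available from day 2 onward — violated.
Launch is due by day 3 — holds.
Tess owns both Scope and Launch and can only do one per day — holds.
Launch is blocked on Sync — holds.
Prototype must fall between day 2 and day 3 — holds.
Research can't start before day 3 — holds.

No. Sync is only available from day 2 onward is not satisfied.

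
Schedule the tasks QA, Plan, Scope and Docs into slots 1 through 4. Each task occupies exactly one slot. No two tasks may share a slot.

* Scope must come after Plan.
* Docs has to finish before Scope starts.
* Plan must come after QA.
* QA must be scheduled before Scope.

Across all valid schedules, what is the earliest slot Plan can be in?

Precedence pushes Plan to at least 2; downstream work caps Plan at 3.
Plan at 2 is achievable: Docs=3, QA=1, Scope=4, Plan=2.

2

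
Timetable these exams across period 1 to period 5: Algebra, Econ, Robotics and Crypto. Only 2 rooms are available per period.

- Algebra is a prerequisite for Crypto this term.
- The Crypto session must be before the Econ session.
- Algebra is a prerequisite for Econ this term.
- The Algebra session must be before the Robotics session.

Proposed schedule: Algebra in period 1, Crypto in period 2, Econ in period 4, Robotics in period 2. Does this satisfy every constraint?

Algebra is a prerequisite for Econ this term — holds.
The Algebra session must be before the Robotics session — holds.
The Crypto session must be before the Econ session — holds.
Algebra is a prerequisite for Crypto this term — holds.
Only 2 rooms are available per period — holds.

Yes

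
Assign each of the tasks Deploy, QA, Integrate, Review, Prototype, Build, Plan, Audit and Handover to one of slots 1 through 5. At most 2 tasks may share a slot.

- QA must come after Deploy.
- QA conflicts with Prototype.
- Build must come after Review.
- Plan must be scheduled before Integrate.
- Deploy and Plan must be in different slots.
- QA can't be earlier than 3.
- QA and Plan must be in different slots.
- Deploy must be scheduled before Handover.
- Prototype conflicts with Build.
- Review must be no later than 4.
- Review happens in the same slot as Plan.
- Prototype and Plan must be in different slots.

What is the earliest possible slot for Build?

Precedence pushes Build to at least 2.
Build at 2 is achievable: Plan -> 1, QA -> 3, Prototype -> 4, Handover -> 4, Audit -> 5, Build -> 2, Review -> 1, Deploy -> 2, Integrate -> 3.

2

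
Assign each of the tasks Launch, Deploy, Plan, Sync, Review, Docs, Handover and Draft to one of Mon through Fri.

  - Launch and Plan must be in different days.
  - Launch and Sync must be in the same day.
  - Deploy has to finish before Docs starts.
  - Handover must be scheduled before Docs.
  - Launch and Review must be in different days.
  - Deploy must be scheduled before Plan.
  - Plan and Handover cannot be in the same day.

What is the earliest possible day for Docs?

Tue

Precedence pushes Docs to at least Tue.
Docs at Tue is achievable: Deploy -> Mon; Docs -> Tue; Review -> Tue; Draft -> Mon; Sync -> Mon; Handover -> Mon; Launch -> Mon; Plan -> Tue.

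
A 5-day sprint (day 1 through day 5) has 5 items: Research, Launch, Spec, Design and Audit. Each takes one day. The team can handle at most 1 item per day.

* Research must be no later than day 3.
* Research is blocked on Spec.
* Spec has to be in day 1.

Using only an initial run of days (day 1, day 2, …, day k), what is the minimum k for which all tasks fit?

5

The precedence chain requires at least 2 distinct days.
With at most 1 per day and 5 tasks, at least 5 days are needed.
5 works (last occupied day: day 5): for example Audit -> day 5, Research -> day 2, Launch -> day 3, Spec -> day 1, Design -> day 4.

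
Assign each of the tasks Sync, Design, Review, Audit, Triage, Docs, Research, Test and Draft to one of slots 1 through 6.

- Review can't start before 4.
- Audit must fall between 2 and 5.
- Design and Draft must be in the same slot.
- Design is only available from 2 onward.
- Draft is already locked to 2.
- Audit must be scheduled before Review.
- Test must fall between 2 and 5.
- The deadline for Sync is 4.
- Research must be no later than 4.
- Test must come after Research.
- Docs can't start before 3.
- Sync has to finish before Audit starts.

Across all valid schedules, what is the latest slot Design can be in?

Design is available from 2; Design must be in the same slot as Draft, which can't be after 2, so Design is at most 2.
Design at 2 is achievable: Docs=3, Audit=2, Review=4, Draft=2, Sync=1, Design=2, Research=1, Triage=1, Test=2.

2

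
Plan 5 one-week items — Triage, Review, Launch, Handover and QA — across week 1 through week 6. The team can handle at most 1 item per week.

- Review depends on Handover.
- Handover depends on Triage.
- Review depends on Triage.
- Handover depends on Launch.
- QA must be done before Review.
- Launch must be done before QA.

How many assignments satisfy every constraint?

Splitting on Triage: it can be week 1 (10), week 2 (10), week 3 (7), week 4 (3). Listing each branch's schedules as (Review, Launch, Handover, QA) by week number:
Triage=week 1: (5,2,3,4) (5,2,4,3) (6,2,3,4) (6,2,3,5) (6,2,4,3) (6,2,4,5) (6,2,5,3) (6,2,5,4) (6,3,4,5) (6,3,5,4) — 10.
Triage=week 2: (5,1,3,4) (5,1,4,3) (6,1,3,4) (6,1,3,5) (6,1,4,3) (6,1,4,5) (6,1,5,3) (6,1,5,4) (6,3,4,5) (6,3,5,4) — 10.
Triage=week 3: (5,1,4,2) (6,1,4,2) (6,1,4,5) (6,1,5,2) (6,1,5,4) (6,2,4,5) (6,2,5,4) — 7.
Triage=week 4: (6,1,5,2) (6,1,5,3) (6,2,5,3) — 3.
Summing: 10 + 10 + 7 + 3 = 30.

30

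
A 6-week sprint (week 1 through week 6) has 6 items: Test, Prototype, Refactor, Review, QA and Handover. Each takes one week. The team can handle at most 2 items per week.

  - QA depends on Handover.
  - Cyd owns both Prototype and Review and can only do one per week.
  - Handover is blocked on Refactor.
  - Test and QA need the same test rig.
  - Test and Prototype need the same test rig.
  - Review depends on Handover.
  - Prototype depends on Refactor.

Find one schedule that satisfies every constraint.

Review=week 3; Handover=week 2; QA=week 3; Prototype=week 2; Test=week 1; Refactor=week 1

Checking: Handover(week 2) before QA(week 3); Handover(week 2) before Review(week 3); Refactor(week 1) before Handover(week 2); Refactor(week 1) before Prototype(week 2); Test(week 1) != Prototype(week 2); Prototype(week 2) != Review(week 3); Test(week 1) != QA(week 3); max 2 per week (cap 2).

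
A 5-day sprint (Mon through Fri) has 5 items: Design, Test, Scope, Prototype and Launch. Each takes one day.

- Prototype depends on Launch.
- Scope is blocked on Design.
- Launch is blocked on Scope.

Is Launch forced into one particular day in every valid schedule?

No

Launch can be Wed (e.g. Launch in Wed, Design in Mon, Scope in Tue, Test in Mon, Prototype in Thu) or Thu (e.g. Launch=Thu; Design=Mon; Scope=Tue; Prototype=Fri; Test=Mon).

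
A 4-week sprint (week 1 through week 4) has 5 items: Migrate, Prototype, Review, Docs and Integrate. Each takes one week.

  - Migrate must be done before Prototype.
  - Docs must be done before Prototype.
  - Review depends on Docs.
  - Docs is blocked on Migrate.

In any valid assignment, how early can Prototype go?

week 3

Precedence pushes Prototype to at least week 3.
Prototype at week 3 is achievable: Migrate in week 1; Docs in week 2; Integrate in week 1; Review in week 3; Prototype in week 3.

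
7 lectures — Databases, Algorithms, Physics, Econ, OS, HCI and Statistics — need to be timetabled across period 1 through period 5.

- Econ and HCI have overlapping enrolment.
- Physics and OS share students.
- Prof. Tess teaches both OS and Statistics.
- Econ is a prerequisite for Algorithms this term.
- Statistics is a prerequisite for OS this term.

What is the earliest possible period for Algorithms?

period 2

Precedence pushes Algorithms to at least period 2.
Algorithms at period 2 is achievable: Algorithms in period 2, Econ in period 1, Databases in period 1, OS in period 2, Statistics in period 1, Physics in period 1, HCI in period 2.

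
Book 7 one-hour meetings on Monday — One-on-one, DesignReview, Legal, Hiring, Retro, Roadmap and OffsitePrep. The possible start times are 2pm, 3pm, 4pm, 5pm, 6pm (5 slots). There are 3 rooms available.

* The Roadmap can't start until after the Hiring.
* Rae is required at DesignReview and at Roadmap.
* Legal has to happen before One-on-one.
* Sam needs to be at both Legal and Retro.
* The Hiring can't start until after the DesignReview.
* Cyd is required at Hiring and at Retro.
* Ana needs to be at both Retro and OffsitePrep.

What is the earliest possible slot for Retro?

Retro at 2pm is achievable: One-on-one=4pm, Retro=2pm, DesignReview=2pm, Legal=3pm, OffsitePrep=3pm, Roadmap=4pm, Hiring=3pm.

2pm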